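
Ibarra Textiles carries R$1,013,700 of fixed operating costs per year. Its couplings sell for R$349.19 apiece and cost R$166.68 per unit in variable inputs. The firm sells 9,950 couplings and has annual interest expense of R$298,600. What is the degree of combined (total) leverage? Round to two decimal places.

3.61

Contribution at this volume is 9,950 × R$182.51 = R$1,815,974.50.
Subtracting fixed costs: EBIT = R$1,815,974.50 − R$1,013,700 = R$802,274.50. Interest = R$298,600.00, so EBIT − I = R$503,674.50.
Degree of total leverage = total CM / (EBIT − interest) = R$1,815,974.50 / R$503,674.50 = 3.6055.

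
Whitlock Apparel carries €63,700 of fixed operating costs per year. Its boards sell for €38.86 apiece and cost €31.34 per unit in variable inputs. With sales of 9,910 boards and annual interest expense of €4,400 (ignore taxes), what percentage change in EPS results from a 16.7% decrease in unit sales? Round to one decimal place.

-193.8%

At 9,910 units, contribution = 9,910 × €7.52 = €74,523.20.
Operating income = contribution − fixed costs = €74,523.20 − €63,700 = €10,823.20.
Interest = €4,400.00, so EBIT − I = €6,423.20.
Degree of combined leverage = contribution ÷ (EBIT − I) = €74,523.20 ÷ €6,423.20 = 11.6022.
%ΔEPS = DCL × %ΔSales = 11.6022 × -16.7% = -193.8%.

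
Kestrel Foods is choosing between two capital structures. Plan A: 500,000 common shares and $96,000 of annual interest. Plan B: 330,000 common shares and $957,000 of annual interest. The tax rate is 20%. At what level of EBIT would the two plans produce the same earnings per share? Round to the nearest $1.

$2,628,353

At indifference, (EBIT − 96,000)(1 − t)/500,000 = (EBIT − 957,000)(1 − t)/330,000.
Cancelling (1 − t) and cross-multiplying: 330,000·(EBIT − 96,000) = 500,000·(EBIT − 957,000).
Solving, EBIT = (957,000·500,000 − 96,000·330,000) / (500,000 − 330,000) = 446,820,000,000 / 170,000 = 2,628,352.94.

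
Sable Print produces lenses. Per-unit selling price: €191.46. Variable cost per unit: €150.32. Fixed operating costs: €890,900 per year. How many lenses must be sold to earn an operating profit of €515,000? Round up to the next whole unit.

Unit CM = price − variable cost = €191.46 − €150.32 = €41.14.
Required volume = (fixed costs + target profit) ÷ CM = (€890,900 + €515,000) ÷ €41.14 = 34,173.55, so 34,174 lenses.

34,174 lenses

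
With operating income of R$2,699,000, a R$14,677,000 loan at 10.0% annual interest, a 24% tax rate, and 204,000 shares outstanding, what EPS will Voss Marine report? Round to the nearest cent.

R$4.59

Pre-tax income = R$2,699,000 − R$1,467,700.00 = R$1,231,300.00.
Net income = R$1,231,300.00 × (1 − 0.24) = R$935,788.00.
Per share: R$935,788.00 / 204,000 shares = R$4.59.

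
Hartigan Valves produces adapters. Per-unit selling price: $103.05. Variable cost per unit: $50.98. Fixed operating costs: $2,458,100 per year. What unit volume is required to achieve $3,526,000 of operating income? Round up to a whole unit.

114,925 adapters

Each unit contributes $103.05 − $50.98 = $52.07.
Required volume = (fixed costs + target profit) ÷ CM = ($2,458,100 + $3,526,000) ÷ $52.07 = 114,924.14, so 114,925 adapters.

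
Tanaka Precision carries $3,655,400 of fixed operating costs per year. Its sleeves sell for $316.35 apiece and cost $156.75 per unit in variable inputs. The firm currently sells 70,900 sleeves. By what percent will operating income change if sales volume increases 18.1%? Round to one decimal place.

+26.7%

Total contribution margin = 70,900 × $159.60 = $11,315,640.00.
EBIT = $11,315,640.00 − $3,655,400 = $7,660,240.00.
So DOL = total CM / EBIT = $11,315,640.00 / $7,660,240.00 = 1.4772.
%ΔEBIT = DOL × %ΔSales = 1.4772 × +18.1% = +26.7%.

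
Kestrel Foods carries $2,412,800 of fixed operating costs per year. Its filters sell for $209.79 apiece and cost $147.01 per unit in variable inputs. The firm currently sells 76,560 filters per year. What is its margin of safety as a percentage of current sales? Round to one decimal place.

Each unit contributes $209.79 − $147.01 = $62.78. Break-even units = $2,412,800 ÷ $62.78 = 38,432.62; break-even revenue = 38,432.62 × $209.79 = $8,062,779.74.
Actual sales revenue = 76,560 × $209.79 = $16,061,522.40.
Margin of safety = ($16,061,522.40 − $8,062,779.74) ÷ $16,061,522.40 = 49.8%.

49.8%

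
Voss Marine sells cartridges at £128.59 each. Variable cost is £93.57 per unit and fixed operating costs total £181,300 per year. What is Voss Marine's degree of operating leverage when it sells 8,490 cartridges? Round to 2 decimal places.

Total contribution margin = 8,490 × £35.02 = £297,319.80.
EBIT = £297,319.80 − £181,300 = £116,019.80.
Degree of operating leverage = £297,319.80 / £116,019.80 = 2.5627.

2.56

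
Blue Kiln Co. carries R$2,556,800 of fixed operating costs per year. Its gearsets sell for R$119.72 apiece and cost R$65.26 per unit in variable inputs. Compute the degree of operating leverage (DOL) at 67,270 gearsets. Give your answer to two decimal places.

At 67,270 units, contribution = 67,270 × R$54.46 = R$3,663,524.20.
EBIT = R$3,663,524.20 − R$2,556,800 = R$1,106,724.20.
Degree of operating leverage = R$3,663,524.20 / R$1,106,724.20 = 3.3102.

3.31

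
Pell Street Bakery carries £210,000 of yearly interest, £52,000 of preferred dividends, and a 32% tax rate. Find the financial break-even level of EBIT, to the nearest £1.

£286,471

Preferred dividends are paid after tax, so their pre-tax equivalent is £52,000 ÷ (1 − 0.32) = £76,470.59.
Financial break-even EBIT = interest + D_p ÷ (1 − t) = £210,000 + £76,470.59 = £286,470.59.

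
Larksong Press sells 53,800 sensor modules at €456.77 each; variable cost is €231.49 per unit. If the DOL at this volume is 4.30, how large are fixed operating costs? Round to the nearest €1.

Contribution at this volume is 53,800 × €225.28 = €12,120,064.00.
Since DOL = CM ÷ EBIT, EBIT = €12,120,064.00 ÷ 4.30 = €2,818,619.53.
Fixed costs = CM − EBIT = €12,120,064.00 − €2,818,619.53 = €9,301,444.

€9,301,444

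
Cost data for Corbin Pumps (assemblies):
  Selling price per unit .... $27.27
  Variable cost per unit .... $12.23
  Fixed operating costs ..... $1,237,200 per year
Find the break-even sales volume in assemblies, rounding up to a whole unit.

82,261 assemblies

Contribution margin per unit = $27.27 − $12.23 = $15.04.
Units to break even: $1,237,200 ÷ $15.04 = 82,260.64, rounded up to 82,261.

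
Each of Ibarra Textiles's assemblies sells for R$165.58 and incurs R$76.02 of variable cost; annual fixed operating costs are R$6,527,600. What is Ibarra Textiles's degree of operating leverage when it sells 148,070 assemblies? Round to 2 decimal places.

1.97

Total contribution margin = 148,070 × R$89.56 = R$13,261,149.20.
EBIT = R$13,261,149.20 − R$6,527,600 = R$6,733,549.20.
So DOL = total CM / EBIT = R$13,261,149.20 / R$6,733,549.20 = 1.9694.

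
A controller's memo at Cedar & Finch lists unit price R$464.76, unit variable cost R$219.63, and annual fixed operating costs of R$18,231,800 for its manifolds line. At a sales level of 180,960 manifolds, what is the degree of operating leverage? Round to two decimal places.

Total contribution margin = 180,960 × R$245.13 = R$44,358,724.80.
Subtracting fixed costs: EBIT = R$44,358,724.80 − R$18,231,800 = R$26,126,924.80.
DOL = contribution ÷ EBIT = R$44,358,724.80 ÷ R$26,126,924.80 = 1.6978.

1.70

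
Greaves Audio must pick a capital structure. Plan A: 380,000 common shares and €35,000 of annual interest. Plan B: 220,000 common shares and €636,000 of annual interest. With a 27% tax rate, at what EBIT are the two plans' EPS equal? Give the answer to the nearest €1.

€1,462,375

At indifference, (EBIT − 35,000)(1 − t)/380,000 = (EBIT − 636,000)(1 − t)/220,000.
Cancelling (1 − t) and cross-multiplying: 220,000·(EBIT − 35,000) = 380,000·(EBIT − 636,000).
Solving, EBIT = (636,000·380,000 − 35,000·220,000) / (380,000 − 220,000) = 233,980,000,000 / 160,000 = 1,462,375.00.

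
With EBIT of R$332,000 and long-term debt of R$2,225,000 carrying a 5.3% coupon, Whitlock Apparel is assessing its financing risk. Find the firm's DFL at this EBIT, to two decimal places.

1.55

Interest = R$117,925.00.
DFL = EBIT ÷ (EBIT − I) = R$332,000 ÷ (R$332,000 − R$117,925.00) = R$332,000 ÷ R$214,075.00 = 1.5509.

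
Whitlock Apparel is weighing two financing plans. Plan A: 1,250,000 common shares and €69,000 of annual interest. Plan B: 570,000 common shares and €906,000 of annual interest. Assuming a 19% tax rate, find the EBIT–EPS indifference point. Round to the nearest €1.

€1,607,603

Set EPS_A = EPS_B: (EBIT − €69,000)(1 − 0.19) ÷ 1,250,000 = (EBIT − €906,000)(1 − 0.19) ÷ 570,000.
The (1 − t) factor cancels: (EBIT − 69,000) × 570,000 = (EBIT − 906,000) × 1,250,000.
EBIT × (1,250,000 − 570,000) = 906,000 × 1,250,000 − 69,000 × 570,000 = 1,093,170,000,000, so EBIT = 1,093,170,000,000 ÷ 680,000 = 1,607,602.94.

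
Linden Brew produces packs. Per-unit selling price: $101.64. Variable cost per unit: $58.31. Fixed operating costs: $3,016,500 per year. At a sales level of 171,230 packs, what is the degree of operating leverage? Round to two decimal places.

1.69

Contribution at this volume is 171,230 × $43.33 = $7,419,395.90.
Operating income = contribution − fixed costs = $7,419,395.90 − $3,016,500 = $4,402,895.90.
Degree of operating leverage = $7,419,395.90 / $4,402,895.90 = 1.6851.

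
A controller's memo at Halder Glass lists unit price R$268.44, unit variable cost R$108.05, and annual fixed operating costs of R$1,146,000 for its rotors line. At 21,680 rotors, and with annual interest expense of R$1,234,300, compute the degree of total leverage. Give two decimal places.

At 21,680 units, contribution = 21,680 × R$160.39 = R$3,477,255.20.
Subtracting fixed costs: EBIT = R$3,477,255.20 − R$1,146,000 = R$2,331,255.20. Interest = R$1,234,300.00, so EBIT − I = R$1,096,955.20.
Degree of total leverage = total CM / (EBIT − interest) = R$3,477,255.20 / R$1,096,955.20 = 3.1699.

3.17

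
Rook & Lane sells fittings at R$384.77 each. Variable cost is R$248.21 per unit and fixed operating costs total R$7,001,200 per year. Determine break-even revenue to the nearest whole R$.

CM per unit = R$384.77 − R$248.21 = R$136.56; CM ratio = R$136.56 / R$384.77 = 0.3549.
Break-even sales = FC ÷ CM ratio = R$7,001,200 × R$384.77 / R$136.56 = R$19,726,506.

R$19,726,506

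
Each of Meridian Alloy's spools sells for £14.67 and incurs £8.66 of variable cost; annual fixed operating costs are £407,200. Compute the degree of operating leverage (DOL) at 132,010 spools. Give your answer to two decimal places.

Total contribution margin = 132,010 × £6.01 = £793,380.10.
Subtracting fixed costs: EBIT = £793,380.10 − £407,200 = £386,180.10.
Degree of operating leverage = £793,380.10 / £386,180.10 = 2.0544.

2.05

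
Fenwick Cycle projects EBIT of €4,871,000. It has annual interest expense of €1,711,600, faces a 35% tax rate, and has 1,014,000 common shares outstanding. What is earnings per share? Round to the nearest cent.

€2.03

Pre-tax income = €4,871,000 − €1,711,600.00 = €3,159,400.00.
Net income = €3,159,400.00 × (1 − 0.35) = €2,053,610.00.
EPS = €2,053,610.00 ÷ 1,014,000 = €2.03.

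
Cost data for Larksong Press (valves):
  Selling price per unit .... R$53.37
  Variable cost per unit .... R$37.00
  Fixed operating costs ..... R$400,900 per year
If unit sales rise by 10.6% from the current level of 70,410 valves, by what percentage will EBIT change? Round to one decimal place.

Total contribution margin = 70,410 × R$16.37 = R$1,152,611.70.
EBIT = R$1,152,611.70 − R$400,900 = R$751,711.70.
Degree of operating leverage = R$1,152,611.70 / R$751,711.70 = 1.5333.
Operating income changes by 1.5333 × +10.6% = +16.3%.

+16.3%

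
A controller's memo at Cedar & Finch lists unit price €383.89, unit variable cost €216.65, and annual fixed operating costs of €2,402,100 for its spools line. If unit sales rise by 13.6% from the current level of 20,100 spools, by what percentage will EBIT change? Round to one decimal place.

+47.7%

Total contribution margin = 20,100 × €167.24 = €3,361,524.00.
Subtracting fixed costs: EBIT = €3,361,524.00 − €2,402,100 = €959,424.00.
DOL = contribution ÷ EBIT = €3,361,524.00 ÷ €959,424.00 = 3.5037.
%ΔEBIT = DOL × %ΔSales = 3.5037 × +13.6% = +47.7%.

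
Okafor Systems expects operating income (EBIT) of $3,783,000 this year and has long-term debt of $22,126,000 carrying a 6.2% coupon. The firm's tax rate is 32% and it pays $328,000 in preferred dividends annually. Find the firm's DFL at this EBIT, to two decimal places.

Annual interest charges come to $1,371,812.00.
Pre-tax preferred-dividend burden = $328,000 ÷ (1 − 0.32) = $482,352.94.
DFL = EBIT ÷ [EBIT − I − D_p/(1−t)] = $3,783,000 ÷ [$3,783,000 − $1,371,812.00 − $482,352.94] = $3,783,000 ÷ $1,928,835.06 = 1.9613.

1.96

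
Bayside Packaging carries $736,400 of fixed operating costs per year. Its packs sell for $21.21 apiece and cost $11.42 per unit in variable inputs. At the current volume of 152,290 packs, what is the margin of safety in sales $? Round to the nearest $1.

Each unit contributes $21.21 − $11.42 = $9.79. Break-even units = $736,400 ÷ $9.79 = 75,219.61; break-even revenue = 75,219.61 × $21.21 = $1,595,407.97.
Current sales = 152,290 × $21.21 = $3,230,070.90.
Margin of safety = $3,230,070.90 − $1,595,407.97 = $1,634,663.

$1,634,663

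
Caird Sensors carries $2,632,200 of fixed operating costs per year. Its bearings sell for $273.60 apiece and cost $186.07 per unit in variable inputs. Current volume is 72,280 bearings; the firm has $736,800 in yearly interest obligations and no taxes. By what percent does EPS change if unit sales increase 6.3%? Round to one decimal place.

Total contribution margin = 72,280 × $87.53 = $6,326,668.40.
EBIT = $6,326,668.40 − $2,632,200 = $3,694,468.40.
Interest = $736,800.00, so EBIT − I = $2,957,668.40.
DCL = total CM / (EBIT − I) = $6,326,668.40 / $2,957,668.40 = 2.1391.
%ΔEPS = DCL × %ΔSales = 2.1391 × +6.3% = +13.5%.

+13.5%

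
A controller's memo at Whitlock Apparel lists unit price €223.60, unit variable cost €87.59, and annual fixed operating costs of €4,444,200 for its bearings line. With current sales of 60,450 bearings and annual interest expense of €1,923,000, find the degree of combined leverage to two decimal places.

4.43

At 60,450 units, contribution = 60,450 × €136.01 = €8,221,804.50.
EBIT = €8,221,804.50 − €4,444,200 = €3,777,604.50. Interest = €1,923,000.00, so EBIT − I = €1,854,604.50.
Degree of total leverage = total CM / (EBIT − interest) = €8,221,804.50 / €1,854,604.50 = 4.4332.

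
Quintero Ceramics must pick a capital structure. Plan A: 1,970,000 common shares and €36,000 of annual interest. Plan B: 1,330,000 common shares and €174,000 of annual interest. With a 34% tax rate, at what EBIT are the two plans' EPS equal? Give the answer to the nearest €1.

€460,781

Set EPS_A = EPS_B: (EBIT − €36,000)(1 − 0.34) ÷ 1,970,000 = (EBIT − €174,000)(1 − 0.34) ÷ 1,330,000.
Cancelling (1 − t) and cross-multiplying: 1,330,000·(EBIT − 36,000) = 1,970,000·(EBIT − 174,000).
EBIT × (1,970,000 − 1,330,000) = 174,000 × 1,970,000 − 36,000 × 1,330,000 = 294,900,000,000, so EBIT = 294,900,000,000 ÷ 640,000 = 460,781.25.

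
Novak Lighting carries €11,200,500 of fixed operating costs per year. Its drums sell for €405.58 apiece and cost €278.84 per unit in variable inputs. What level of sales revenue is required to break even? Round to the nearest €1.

€35,842,660

CM per unit = €405.58 − €278.84 = €126.74; CM ratio = €126.74 / €405.58 = 0.3125.
Break-even revenue = fixed costs × price ÷ CM = €11,200,500 × €405.58 ÷ €126.74 = €35,842,660.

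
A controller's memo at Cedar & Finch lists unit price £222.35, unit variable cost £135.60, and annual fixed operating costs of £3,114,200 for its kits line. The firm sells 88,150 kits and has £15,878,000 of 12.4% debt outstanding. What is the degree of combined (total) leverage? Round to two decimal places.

2.98

At 88,150 units, contribution = 88,150 × £86.75 = £7,647,012.50.
EBIT = £7,647,012.50 − £3,114,200 = £4,532,812.50. Interest = £1,968,872.00.
DOL = £7,647,012.50 ÷ £4,532,812.50 = 1.6870; DFL = £4,532,812.50 ÷ £2,563,940.50 = 1.7679.
Combined leverage = 1.6870 × 1.7679 = 2.9824.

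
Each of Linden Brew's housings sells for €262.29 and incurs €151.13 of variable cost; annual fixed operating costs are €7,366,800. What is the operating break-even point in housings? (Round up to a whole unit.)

Each unit contributes €262.29 − €151.13 = €111.16.
Break-even volume = fixed costs ÷ CM per unit = €7,366,800 ÷ €111.16 = 66,272.04, so 66,273 housings.

66,273 housings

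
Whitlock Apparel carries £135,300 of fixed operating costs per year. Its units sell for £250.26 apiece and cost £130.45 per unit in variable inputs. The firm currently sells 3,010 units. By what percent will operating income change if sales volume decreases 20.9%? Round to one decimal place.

-33.4%

Contribution at this volume is 3,010 × £119.81 = £360,628.10.
EBIT = £360,628.10 − £135,300 = £225,328.10.
Degree of operating leverage = £360,628.10 / £225,328.10 = 1.6005.
%ΔEBIT = DOL × %ΔSales = 1.6005 × -20.9% = -33.4%.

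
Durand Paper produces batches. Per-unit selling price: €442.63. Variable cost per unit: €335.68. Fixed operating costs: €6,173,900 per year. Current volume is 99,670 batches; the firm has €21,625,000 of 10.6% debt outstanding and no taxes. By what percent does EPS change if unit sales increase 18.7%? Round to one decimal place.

+90.9%

At 99,670 units, contribution = 99,670 × €106.95 = €10,659,706.50.
EBIT = €10,659,706.50 − €6,173,900 = €4,485,806.50.
After interest of €2,292,250.00, pre-tax earnings = €2,193,556.50.
Degree of combined leverage = contribution ÷ (EBIT − I) = €10,659,706.50 ÷ €2,193,556.50 = 4.8596.
%ΔEPS = DCL × %ΔSales = 4.8596 × +18.7% = +90.9%.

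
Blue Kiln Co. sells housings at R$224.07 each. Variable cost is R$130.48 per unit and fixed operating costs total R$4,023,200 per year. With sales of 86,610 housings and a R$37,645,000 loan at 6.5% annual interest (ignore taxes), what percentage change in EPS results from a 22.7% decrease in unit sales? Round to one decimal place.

Total contribution margin = 86,610 × R$93.59 = R$8,105,829.90.
EBIT = R$8,105,829.90 − R$4,023,200 = R$4,082,629.90.
Interest = R$2,446,925.00, so EBIT − I = R$1,635,704.90.
Degree of combined leverage = contribution ÷ (EBIT − I) = R$8,105,829.90 ÷ R$1,635,704.90 = 4.9556.
%ΔEPS = DCL × %ΔSales = 4.9556 × -22.7% = -112.5%.

-112.5%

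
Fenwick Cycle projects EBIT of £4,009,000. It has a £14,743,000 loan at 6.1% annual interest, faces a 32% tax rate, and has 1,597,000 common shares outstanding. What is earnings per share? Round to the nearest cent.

Interest = £899,323.00, so EBT = £4,009,000 − £899,323.00 = £3,109,677.00.
Net income = £3,109,677.00 × (1 − 0.32) = £2,114,580.36.
Per share: £2,114,580.36 / 1,597,000 shares = £1.32.

£1.32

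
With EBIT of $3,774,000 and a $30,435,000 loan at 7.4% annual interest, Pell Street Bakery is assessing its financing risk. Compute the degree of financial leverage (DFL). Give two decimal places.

Annual interest charges come to $2,252,190.00.
Degree of financial leverage = EBIT / (EBIT − interest) = $3,774,000 / $1,521,810.00 = 2.4799.

2.48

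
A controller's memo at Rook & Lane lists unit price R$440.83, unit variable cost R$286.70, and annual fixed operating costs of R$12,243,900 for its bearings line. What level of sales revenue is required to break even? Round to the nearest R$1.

CM per unit = R$440.83 − R$286.70 = R$154.13; CM ratio = R$154.13 / R$440.83 = 0.3496.
Break-even revenue = fixed costs × price ÷ CM = R$12,243,900 × R$440.83 ÷ R$154.13 = R$35,019,000.

R$35,019,000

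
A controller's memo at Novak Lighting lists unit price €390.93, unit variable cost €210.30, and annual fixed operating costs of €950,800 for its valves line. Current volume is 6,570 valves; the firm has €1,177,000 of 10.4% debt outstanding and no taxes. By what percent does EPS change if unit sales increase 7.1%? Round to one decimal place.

+74.2%

Contribution at this volume is 6,570 × €180.63 = €1,186,739.10.
Operating income = contribution − fixed costs = €1,186,739.10 − €950,800 = €235,939.10.
Interest = €122,408.00, so EBIT − I = €113,531.10.
DCL = total CM / (EBIT − I) = €1,186,739.10 / €113,531.10 = 10.4530.
%ΔEPS = DCL × %ΔSales = 10.4530 × +7.1% = +74.2%.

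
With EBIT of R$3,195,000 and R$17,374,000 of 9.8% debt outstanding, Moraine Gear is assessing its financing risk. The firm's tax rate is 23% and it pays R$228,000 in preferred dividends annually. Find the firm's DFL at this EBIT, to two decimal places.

2.67

Interest = R$1,702,652.00.
Preferred dividends grossed up pre-tax: R$228,000 / (1 − 0.23) = R$296,103.90.
DFL = EBIT ÷ [EBIT − I − D_p/(1−t)] = R$3,195,000 ÷ [R$3,195,000 − R$1,702,652.00 − R$296,103.90] = R$3,195,000 ÷ R$1,196,244.10 = 2.6709.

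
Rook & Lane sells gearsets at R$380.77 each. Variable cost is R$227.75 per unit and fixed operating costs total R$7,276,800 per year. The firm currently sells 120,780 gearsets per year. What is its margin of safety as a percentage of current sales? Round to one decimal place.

60.6%

Unit CM = price − variable cost = R$380.77 − R$227.75 = R$153.02. Break-even units = R$7,276,800 ÷ R$153.02 = 47,554.57; break-even revenue = 47,554.57 × R$380.77 = R$18,107,352.87.
Current sales = 120,780 × R$380.77 = R$45,989,400.60.
Margin of safety = (R$45,989,400.60 − R$18,107,352.87) ÷ R$45,989,400.60 = 60.6%.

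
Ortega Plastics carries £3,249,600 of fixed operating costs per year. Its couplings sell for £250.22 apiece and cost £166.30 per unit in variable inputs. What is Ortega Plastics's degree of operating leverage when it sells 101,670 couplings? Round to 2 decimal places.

Total contribution margin = 101,670 × £83.92 = £8,532,146.40.
EBIT = £8,532,146.40 − £3,249,600 = £5,282,546.40.
DOL = contribution ÷ EBIT = £8,532,146.40 ÷ £5,282,546.40 = 1.6152.

1.62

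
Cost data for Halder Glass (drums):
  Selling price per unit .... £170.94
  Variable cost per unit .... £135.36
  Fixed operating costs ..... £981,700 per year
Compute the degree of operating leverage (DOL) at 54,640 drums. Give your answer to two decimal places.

2.02

Contribution at this volume is 54,640 × £35.58 = £1,944,091.20.
Operating income = contribution − fixed costs = £1,944,091.20 − £981,700 = £962,391.20.
So DOL = total CM / EBIT = £1,944,091.20 / £962,391.20 = 2.0201.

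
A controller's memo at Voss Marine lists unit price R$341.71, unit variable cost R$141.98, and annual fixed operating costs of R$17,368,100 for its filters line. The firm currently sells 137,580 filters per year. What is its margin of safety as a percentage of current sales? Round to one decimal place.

36.8%

Unit CM = price − variable cost = R$341.71 − R$141.98 = R$199.73. Break-even units = R$17,368,100 ÷ R$199.73 = 86,957.89; break-even revenue = 86,957.89 × R$341.71 = R$29,714,381.67.
Actual sales revenue = 137,580 × R$341.71 = R$47,012,461.80.
Margin of safety = (R$47,012,461.80 − R$29,714,381.67) ÷ R$47,012,461.80 = 36.8%.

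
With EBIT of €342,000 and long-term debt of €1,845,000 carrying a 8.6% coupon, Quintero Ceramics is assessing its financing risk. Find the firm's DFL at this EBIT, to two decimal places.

Interest = €158,670.00.
DFL = EBIT ÷ (EBIT − I) = €342,000 ÷ (€342,000 − €158,670.00) = €342,000 ÷ €183,330.00 = 1.8655.

1.87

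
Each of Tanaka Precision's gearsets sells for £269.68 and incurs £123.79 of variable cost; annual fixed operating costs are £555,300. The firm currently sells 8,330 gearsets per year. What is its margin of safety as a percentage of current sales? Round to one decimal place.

Contribution margin per unit = £269.68 − £123.79 = £145.89. Break-even units = £555,300 ÷ £145.89 = 3,806.29; break-even revenue = 3,806.29 × £269.68 = £1,026,480.94.
Current sales = 8,330 × £269.68 = £2,246,434.40.
Margin of safety = (£2,246,434.40 − £1,026,480.94) ÷ £2,246,434.40 = 54.3%.

54.3%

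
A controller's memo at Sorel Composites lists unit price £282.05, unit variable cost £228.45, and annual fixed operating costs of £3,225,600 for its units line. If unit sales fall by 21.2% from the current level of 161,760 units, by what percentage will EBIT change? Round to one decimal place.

-33.8%

At 161,760 units, contribution = 161,760 × £53.60 = £8,670,336.00.
Subtracting fixed costs: EBIT = £8,670,336.00 − £3,225,600 = £5,444,736.00.
DOL = contribution ÷ EBIT = £8,670,336.00 ÷ £5,444,736.00 = 1.5924.
%ΔEBIT = DOL × %ΔSales = 1.5924 × -21.2% = -33.8%.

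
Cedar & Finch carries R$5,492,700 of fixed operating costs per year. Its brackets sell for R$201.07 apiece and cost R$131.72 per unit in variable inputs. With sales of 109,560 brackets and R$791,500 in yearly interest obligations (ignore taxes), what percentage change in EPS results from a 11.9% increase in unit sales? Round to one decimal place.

At 109,560 units, contribution = 109,560 × R$69.35 = R$7,597,986.00.
Operating income = contribution − fixed costs = R$7,597,986.00 − R$5,492,700 = R$2,105,286.00.
After interest of R$791,500.00, pre-tax earnings = R$1,313,786.00.
Degree of combined leverage = contribution ÷ (EBIT − I) = R$7,597,986.00 ÷ R$1,313,786.00 = 5.7833.
EPS therefore changes by 5.7833 × (+11.9%) = +68.8%.

+68.8%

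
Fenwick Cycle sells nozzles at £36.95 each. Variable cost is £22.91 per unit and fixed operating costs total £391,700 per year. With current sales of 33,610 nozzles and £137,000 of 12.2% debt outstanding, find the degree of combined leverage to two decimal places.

Total contribution margin = 33,610 × £14.04 = £471,884.40.
Subtracting fixed costs: EBIT = £471,884.40 − £391,700 = £80,184.40. Interest = £16,714.00.
DOL = £471,884.40 ÷ £80,184.40 = 5.8850; DFL = £80,184.40 ÷ £63,470.40 = 1.2633.
DCL = DOL × DFL = 5.8850 × 1.2633 = 7.4345.

7.43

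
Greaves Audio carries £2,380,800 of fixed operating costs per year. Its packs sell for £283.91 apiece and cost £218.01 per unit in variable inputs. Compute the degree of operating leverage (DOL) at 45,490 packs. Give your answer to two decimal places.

Total contribution margin = 45,490 × £65.90 = £2,997,791.00.
EBIT = £2,997,791.00 − £2,380,800 = £616,991.00.
DOL = contribution ÷ EBIT = £2,997,791.00 ÷ £616,991.00 = 4.8587.

4.86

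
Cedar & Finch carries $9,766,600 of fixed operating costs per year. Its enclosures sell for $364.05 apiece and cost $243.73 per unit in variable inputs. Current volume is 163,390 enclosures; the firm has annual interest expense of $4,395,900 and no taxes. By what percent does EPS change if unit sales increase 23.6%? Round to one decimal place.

At 163,390 units, contribution = 163,390 × $120.32 = $19,659,084.80.
Operating income = contribution − fixed costs = $19,659,084.80 − $9,766,600 = $9,892,484.80.
After interest of $4,395,900.00, pre-tax earnings = $5,496,584.80.
DCL = total CM / (EBIT − I) = $19,659,084.80 / $5,496,584.80 = 3.5766.
%ΔEPS = DCL × %ΔSales = 3.5766 × +23.6% = +84.4%.

+84.4%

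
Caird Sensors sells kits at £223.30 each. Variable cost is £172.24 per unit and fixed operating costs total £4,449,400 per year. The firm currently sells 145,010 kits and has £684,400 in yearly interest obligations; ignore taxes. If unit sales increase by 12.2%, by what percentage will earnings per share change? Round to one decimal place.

Contribution at this volume is 145,010 × £51.06 = £7,404,210.60.
Operating income = contribution − fixed costs = £7,404,210.60 − £4,449,400 = £2,954,810.60.
After interest of £684,400.00, pre-tax earnings = £2,270,410.60.
Degree of combined leverage = contribution ÷ (EBIT − I) = £7,404,210.60 ÷ £2,270,410.60 = 3.2612.
%ΔEPS = DCL × %ΔSales = 3.2612 × +12.2% = +39.8%.

+39.8%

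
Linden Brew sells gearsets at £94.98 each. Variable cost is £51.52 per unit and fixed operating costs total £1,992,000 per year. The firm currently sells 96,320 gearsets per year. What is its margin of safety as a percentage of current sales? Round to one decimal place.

Unit CM = price − variable cost = £94.98 − £51.52 = £43.46. Break-even units = £1,992,000 ÷ £43.46 = 45,835.25; break-even revenue = 45,835.25 × £94.98 = £4,353,432.12.
Actual sales revenue = 96,320 × £94.98 = £9,148,473.60.
Margin of safety = (£9,148,473.60 − £4,353,432.12) ÷ £9,148,473.60 = 52.4%.

52.4%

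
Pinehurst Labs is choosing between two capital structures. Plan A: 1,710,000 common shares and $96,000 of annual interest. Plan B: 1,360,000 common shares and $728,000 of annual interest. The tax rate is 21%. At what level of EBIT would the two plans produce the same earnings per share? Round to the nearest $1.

Set EPS_A = EPS_B: (EBIT − $96,000)(1 − 0.21) ÷ 1,710,000 = (EBIT − $728,000)(1 − 0.21) ÷ 1,360,000.
The (1 − t) factor cancels: (EBIT − 96,000) × 1,360,000 = (EBIT − 728,000) × 1,710,000.
EBIT × (1,710,000 − 1,360,000) = 728,000 × 1,710,000 − 96,000 × 1,360,000 = 1,114,320,000,000, so EBIT = 1,114,320,000,000 ÷ 350,000 = 3,183,771.43.

$3,183,771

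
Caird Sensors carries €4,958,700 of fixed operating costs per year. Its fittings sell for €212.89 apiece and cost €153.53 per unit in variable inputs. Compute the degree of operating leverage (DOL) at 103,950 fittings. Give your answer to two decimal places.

At 103,950 units, contribution = 103,950 × €59.36 = €6,170,472.00.
EBIT = €6,170,472.00 − €4,958,700 = €1,211,772.00.
DOL = contribution ÷ EBIT = €6,170,472.00 ÷ €1,211,772.00 = 5.0921.

5.09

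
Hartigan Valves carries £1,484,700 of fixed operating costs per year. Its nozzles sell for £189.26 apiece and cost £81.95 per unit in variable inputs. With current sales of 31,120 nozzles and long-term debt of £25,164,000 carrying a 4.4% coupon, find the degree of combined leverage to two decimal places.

4.47

At 31,120 units, contribution = 31,120 × £107.31 = £3,339,487.20.
EBIT = £3,339,487.20 − £1,484,700 = £1,854,787.20. Interest = £1,107,216.00.
DOL = £3,339,487.20 ÷ £1,854,787.20 = 1.8005; DFL = £1,854,787.20 ÷ £747,571.20 = 2.4811.
Combined leverage = 1.8005 × 2.4811 = 4.4672.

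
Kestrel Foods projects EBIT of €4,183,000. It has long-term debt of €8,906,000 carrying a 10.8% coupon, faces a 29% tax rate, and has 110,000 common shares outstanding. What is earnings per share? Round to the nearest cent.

Pre-tax income = €4,183,000 − €961,848.00 = €3,221,152.00.
After tax at 29%: net income = €3,221,152.00 × 0.71 = €2,287,017.92.
Per share: €2,287,017.92 / 110,000 shares = €20.79.

€20.79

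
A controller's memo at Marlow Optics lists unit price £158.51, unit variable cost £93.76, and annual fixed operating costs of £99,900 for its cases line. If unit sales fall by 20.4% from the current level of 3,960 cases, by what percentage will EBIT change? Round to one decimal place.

Total contribution margin = 3,960 × £64.75 = £256,410.00.
EBIT = £256,410.00 − £99,900 = £156,510.00.
DOL = contribution ÷ EBIT = £256,410.00 ÷ £156,510.00 = 1.6383.
%ΔEBIT = DOL × %ΔSales = 1.6383 × -20.4% = -33.4%.

-33.4%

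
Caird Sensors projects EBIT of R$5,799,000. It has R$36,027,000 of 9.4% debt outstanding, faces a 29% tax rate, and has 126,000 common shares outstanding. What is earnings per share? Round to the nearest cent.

R$13.59

Pre-tax income = R$5,799,000 − R$3,386,538.00 = R$2,412,462.00.
Net income = R$2,412,462.00 × (1 − 0.29) = R$1,712,848.02.
EPS = R$1,712,848.02 ÷ 126,000 = R$13.59.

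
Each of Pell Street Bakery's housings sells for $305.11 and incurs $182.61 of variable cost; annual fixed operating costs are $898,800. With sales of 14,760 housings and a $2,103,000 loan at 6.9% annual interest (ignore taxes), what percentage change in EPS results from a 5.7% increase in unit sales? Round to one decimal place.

At 14,760 units, contribution = 14,760 × $122.50 = $1,808,100.00.
Subtracting fixed costs: EBIT = $1,808,100.00 − $898,800 = $909,300.00.
After interest of $145,107.00, pre-tax earnings = $764,193.00.
Degree of combined leverage = contribution ÷ (EBIT − I) = $1,808,100.00 ÷ $764,193.00 = 2.3660.
%ΔEPS = DCL × %ΔSales = 2.3660 × +5.7% = +13.5%.

+13.5%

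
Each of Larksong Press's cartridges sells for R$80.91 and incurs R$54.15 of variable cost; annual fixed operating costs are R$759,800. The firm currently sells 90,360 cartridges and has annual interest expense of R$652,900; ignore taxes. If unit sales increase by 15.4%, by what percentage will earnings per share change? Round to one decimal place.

+37.0%

At 90,360 units, contribution = 90,360 × R$26.76 = R$2,418,033.60.
Subtracting fixed costs: EBIT = R$2,418,033.60 − R$759,800 = R$1,658,233.60.
After interest of R$652,900.00, pre-tax earnings = R$1,005,333.60.
DCL = total CM / (EBIT − I) = R$2,418,033.60 / R$1,005,333.60 = 2.4052.
EPS therefore changes by 2.4052 × (+15.4%) = +37.0%.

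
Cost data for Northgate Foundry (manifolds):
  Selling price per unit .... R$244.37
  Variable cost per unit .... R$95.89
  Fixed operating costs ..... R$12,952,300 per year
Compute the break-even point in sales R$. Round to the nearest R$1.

Contribution margin per unit = R$244.37 − R$95.89 = R$148.48, a CM ratio of R$148.48 ÷ R$244.37 = 0.6076.
Break-even sales = FC ÷ CM ratio = R$12,952,300 × R$244.37 / R$148.48 = R$21,317,036.

R$21,317,036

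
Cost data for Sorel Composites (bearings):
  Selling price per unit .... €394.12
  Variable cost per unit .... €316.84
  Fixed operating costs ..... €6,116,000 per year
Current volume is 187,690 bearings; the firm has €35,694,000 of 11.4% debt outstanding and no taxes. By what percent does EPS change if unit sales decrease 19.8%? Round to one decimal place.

-66.5%

Contribution at this volume is 187,690 × €77.28 = €14,504,683.20.
Operating income = contribution − fixed costs = €14,504,683.20 − €6,116,000 = €8,388,683.20.
Interest = €4,069,116.00, so EBIT − I = €4,319,567.20.
Degree of combined leverage = contribution ÷ (EBIT − I) = €14,504,683.20 ÷ €4,319,567.20 = 3.3579.
%ΔEPS = DCL × %ΔSales = 3.3579 × -19.8% = -66.5%.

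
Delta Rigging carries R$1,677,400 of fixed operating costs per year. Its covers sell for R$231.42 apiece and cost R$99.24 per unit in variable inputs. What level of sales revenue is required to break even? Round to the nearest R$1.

Contribution margin per unit = R$231.42 − R$99.24 = R$132.18, a CM ratio of R$132.18 ÷ R$231.42 = 0.5712.
Break-even revenue = fixed costs × price ÷ CM = R$1,677,400 × R$231.42 ÷ R$132.18 = R$2,936,782.

R$2,936,782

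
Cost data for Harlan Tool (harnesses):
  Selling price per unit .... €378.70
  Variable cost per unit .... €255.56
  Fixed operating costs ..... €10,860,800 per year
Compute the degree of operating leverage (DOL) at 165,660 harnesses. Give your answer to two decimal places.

2.14

Total contribution margin = 165,660 × €123.14 = €20,399,372.40.
Operating income = contribution − fixed costs = €20,399,372.40 − €10,860,800 = €9,538,572.40.
So DOL = total CM / EBIT = €20,399,372.40 / €9,538,572.40 = 2.1386.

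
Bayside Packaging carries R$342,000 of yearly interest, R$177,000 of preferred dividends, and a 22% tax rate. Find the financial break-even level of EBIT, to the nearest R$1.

R$568,923

Grossing the preferred dividend up to pre-tax terms: R$177,000 / (1 − 0.22) = R$226,923.08.
EPS = 0 when EBIT covers interest plus the pre-tax preferred burden: R$342,000 + R$226,923.08 = R$568,923.08.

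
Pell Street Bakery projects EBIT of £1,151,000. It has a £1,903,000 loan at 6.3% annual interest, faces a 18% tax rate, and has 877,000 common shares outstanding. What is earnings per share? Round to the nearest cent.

Interest = £119,889.00, so EBT = £1,151,000 − £119,889.00 = £1,031,111.00.
After tax at 18%: net income = £1,031,111.00 × 0.82 = £845,511.02.
Per share: £845,511.02 / 877,000 shares = £0.96.

£0.96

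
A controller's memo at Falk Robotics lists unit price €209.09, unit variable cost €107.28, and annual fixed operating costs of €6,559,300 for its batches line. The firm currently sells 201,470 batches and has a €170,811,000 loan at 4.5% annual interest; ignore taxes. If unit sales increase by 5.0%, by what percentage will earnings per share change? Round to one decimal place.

Contribution at this volume is 201,470 × €101.81 = €20,511,660.70.
Subtracting fixed costs: EBIT = €20,511,660.70 − €6,559,300 = €13,952,360.70.
After interest of €7,686,495.00, pre-tax earnings = €6,265,865.70.
DCL = total CM / (EBIT − I) = €20,511,660.70 / €6,265,865.70 = 3.2736.
EPS therefore changes by 3.2736 × (+5.0%) = +16.4%.

+16.4%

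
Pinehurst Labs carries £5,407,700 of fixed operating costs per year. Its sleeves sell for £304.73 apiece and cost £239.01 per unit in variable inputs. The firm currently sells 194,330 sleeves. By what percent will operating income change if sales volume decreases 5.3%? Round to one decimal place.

Contribution at this volume is 194,330 × £65.72 = £12,771,367.60.
Operating income = contribution − fixed costs = £12,771,367.60 − £5,407,700 = £7,363,667.60.
Degree of operating leverage = £12,771,367.60 / £7,363,667.60 = 1.7344.
%ΔEBIT = DOL × %ΔSales = 1.7344 × -5.3% = -9.2%.

-9.2%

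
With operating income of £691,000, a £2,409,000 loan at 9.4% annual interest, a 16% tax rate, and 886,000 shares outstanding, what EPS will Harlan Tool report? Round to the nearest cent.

Pre-tax income = £691,000 − £226,446.00 = £464,554.00.
Net income = £464,554.00 × (1 − 0.16) = £390,225.36.
Per share: £390,225.36 / 886,000 shares = £0.44.

£0.44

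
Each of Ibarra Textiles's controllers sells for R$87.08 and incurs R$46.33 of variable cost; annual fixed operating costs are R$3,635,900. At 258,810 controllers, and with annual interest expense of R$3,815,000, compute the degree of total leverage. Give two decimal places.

At 258,810 units, contribution = 258,810 × R$40.75 = R$10,546,507.50.
Operating income = contribution − fixed costs = R$10,546,507.50 − R$3,635,900 = R$6,910,607.50. Interest = R$3,815,000.00.
DOL = R$10,546,507.50 ÷ R$6,910,607.50 = 1.5261; DFL = R$6,910,607.50 ÷ R$3,095,607.50 = 2.2324.
Combined leverage = 1.5261 × 2.2324 = 3.4069.

3.41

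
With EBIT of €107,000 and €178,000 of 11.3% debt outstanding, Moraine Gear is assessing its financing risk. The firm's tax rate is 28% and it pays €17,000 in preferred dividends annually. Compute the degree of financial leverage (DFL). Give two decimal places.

Interest = €20,114.00.
Pre-tax preferred-dividend burden = €17,000 ÷ (1 − 0.28) = €23,611.11.
DFL = EBIT ÷ [EBIT − I − D_p/(1−t)] = €107,000 ÷ [€107,000 − €20,114.00 − €23,611.11] = €107,000 ÷ €63,274.89 = 1.6910.

1.69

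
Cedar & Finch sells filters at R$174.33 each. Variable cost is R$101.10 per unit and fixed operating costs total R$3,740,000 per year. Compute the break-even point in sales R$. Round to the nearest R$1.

CM per unit = R$174.33 − R$101.10 = R$73.23; CM ratio = R$73.23 / R$174.33 = 0.4201.
Break-even revenue = fixed costs × price ÷ CM = R$3,740,000 × R$174.33 ÷ R$73.23 = R$8,903,376.

R$8,903,376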